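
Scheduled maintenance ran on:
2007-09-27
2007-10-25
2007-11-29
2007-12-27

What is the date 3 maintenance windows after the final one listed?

These are Thursdays with 28, 35, 28-day gaps.
Each is the final Thursday of its month — 2007-11-29 is past the 28th, so '4th Thursday' doesn't fit.
January 2008 ends with Thursday 2008-01-31.
Last Thursday of February 2008: 2008-02-28.
Last Thursday of March 2008: 2008-03-27.

2008-03-27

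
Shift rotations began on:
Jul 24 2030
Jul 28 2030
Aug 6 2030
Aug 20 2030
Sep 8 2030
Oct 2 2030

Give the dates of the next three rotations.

Oct 31 2030, Dec 4 2030, Jan 12 2031

The spacing grows by 5 each time: 4, 9, 14, 19, 24 days.
Next gap: 29 days. Oct 2 2030 + 29 days = Oct 31 2030.
Next gap: 34 days. Oct 31 2030 + 34 days = Dec 4 2030.
Next gap: 39 days. Dec 4 2030 + 39 days = Jan 12 2031.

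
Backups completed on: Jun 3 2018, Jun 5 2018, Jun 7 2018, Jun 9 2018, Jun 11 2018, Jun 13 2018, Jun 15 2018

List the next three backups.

Jun 17 2018, Jun 19 2018, Jun 21 2018

Gaps between consecutive events: 2, 2, 2, 2, 2, 2 days — a constant 2-day interval.
Jun 15 2018 + 2 days = Jun 17 2018.
Jun 17 2018 + 2 days = Jun 19 2018.
Jun 19 2018 + 2 days = Jun 21 2018.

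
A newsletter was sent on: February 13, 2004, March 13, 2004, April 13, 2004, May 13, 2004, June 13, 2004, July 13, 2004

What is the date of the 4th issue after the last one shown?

November 13, 2004

The day-of-month is always 13 (29, 31, 30, 31, 30 days between events).
So this recurs on the 13th of each month.
Next: August 2004 → August 13, 2004.
September 2004: September 13, 2004.
Next: October 2004 → October 13, 2004.
Next: November 2004 → November 13, 2004.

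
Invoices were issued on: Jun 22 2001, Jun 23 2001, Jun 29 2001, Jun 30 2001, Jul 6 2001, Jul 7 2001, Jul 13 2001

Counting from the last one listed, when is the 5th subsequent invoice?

Jul 28 2001

Gaps: 1, 6, 1, 6, 1, 6 days — not constant, but cyclic with period 2.
The events fall on every Friday and Saturday.
The following Saturday is Jul 14 2001.
The following Friday is Jul 20 2001.
The following Saturday is Jul 21 2001.
Next Friday: Jul 27 2001.
The following Saturday is Jul 28 2001.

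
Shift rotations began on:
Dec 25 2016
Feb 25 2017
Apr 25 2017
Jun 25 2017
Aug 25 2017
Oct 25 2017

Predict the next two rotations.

The day-of-month is always 25 (62, 59, 61, 61, 61 days between events).
So this recurs on the 25th of every 2 months.
Next: December 2017 → Dec 25 2017.
Next: February 2018 → Feb 25 2018.

Dec 25 2017, Feb 25 2018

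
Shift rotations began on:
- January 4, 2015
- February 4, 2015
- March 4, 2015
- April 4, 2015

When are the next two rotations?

The day-of-month is always 4 (31, 28, 31 days between events).
So this recurs on the 4th of each month.
May 2015: May 4, 2015.
Next: June 2015 → June 4, 2015.

May 4, 2015; June 4, 2015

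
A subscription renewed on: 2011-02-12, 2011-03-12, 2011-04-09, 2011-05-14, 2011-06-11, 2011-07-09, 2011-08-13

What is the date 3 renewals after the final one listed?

2011-11-12

Gaps: 28, 28, 35, 28, 28, 35 days — a mix of 28 and 35. Every date is a Saturday.
Each is the 2nd Saturday of its month.
2nd Saturday of September 2011: 2011-09-10.
October 2011 — 2nd Saturday is 2011-10-08.
November 2011 — 2nd Saturday is 2011-11-12.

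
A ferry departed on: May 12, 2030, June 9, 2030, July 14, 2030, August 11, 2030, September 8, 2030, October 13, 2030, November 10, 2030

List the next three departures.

All dates are Sundays, 28, 35, 28, 28, 35, 28 days apart.
Specifically, the 2nd Sunday of each month.
December 2030 — 2nd Sunday is December 8, 2030.
January 2031 — 2nd Sunday is January 12, 2031.
2nd Sunday of February 2031: February 9, 2031.

December 8, 2030; January 12, 2031; February 9, 2031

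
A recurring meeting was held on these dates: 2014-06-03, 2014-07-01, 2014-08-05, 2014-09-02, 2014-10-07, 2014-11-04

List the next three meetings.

All dates are Tuesdays, 28, 35, 28, 35, 28 days apart.
Specifically, the 1st Tuesday of each month.
December 2014 — 1st Tuesday is 2014-12-02.
1st Tuesday of January 2015: 2015-01-06.
1st Tuesday of February 2015: 2015-02-03.

2014-12-02, 2015-01-06, 2015-02-03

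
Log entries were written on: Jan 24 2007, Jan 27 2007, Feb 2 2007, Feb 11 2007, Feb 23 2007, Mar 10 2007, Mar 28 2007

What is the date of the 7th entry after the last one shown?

Gaps: 3, 6, 9, 12, 15, 18 days — each gap is 3 larger than the previous one.
Next gap: 21 days. Mar 28 2007 + 21 days = Apr 18 2007.
Next gap: 24 days. Apr 18 2007 + 24 days = May 12 2007.
Next gap: 27 days. May 12 2007 + 27 days = Jun 8 2007.
Next gap: 30 days. Jun 8 2007 + 30 days = Jul 8 2007.
Next gap: 33 days. Jul 8 2007 + 33 days = Aug 10 2007.
Next gap: 36 days. Aug 10 2007 + 36 days = Sep 15 2007.
Next gap: 39 days. Sep 15 2007 + 39 days = Oct 24 2007.

Oct 24 2007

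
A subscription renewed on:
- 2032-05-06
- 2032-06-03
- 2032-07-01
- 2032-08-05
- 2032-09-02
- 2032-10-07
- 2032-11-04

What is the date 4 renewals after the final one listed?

Gaps: 28, 28, 35, 28, 35, 28 days — a mix of 28 and 35. Every date is a Thursday.
Each is the 1st Thursday of its month.
December 2032 — 1st Thursday is 2032-12-02.
January 2033 — 1st Thursday is 2033-01-06.
February 2033 — 1st Thursday is 2033-02-03.
March 2033 — 1st Thursday is 2033-03-03.

2033-03-03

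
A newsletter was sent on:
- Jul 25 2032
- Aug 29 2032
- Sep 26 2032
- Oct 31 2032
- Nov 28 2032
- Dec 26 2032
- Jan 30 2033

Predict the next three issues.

Feb 27 2033, Mar 27 2033, Apr 24 2033

All Sundays; the gaps (35, 28, 35, 28, 28, 35) vary with month length.
This is the last Sunday of each month.
February 2033 ends with Sunday Feb 27 2033.
March 2033 ends with Sunday Mar 27 2033.
April 2033 ends with Sunday Apr 24 2033.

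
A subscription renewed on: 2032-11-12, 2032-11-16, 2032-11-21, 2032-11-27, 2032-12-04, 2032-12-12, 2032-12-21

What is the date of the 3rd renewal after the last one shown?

Intervals are 4, 5, 6, 7, 8, 9 days — an arithmetic progression with common difference 1.
Next gap: 10 days. 2032-12-21 + 10 days = 2032-12-31.
Next gap: 11 days. 2032-12-31 + 11 days = 2033-01-11.
Next gap: 12 days. 2033-01-11 + 12 days = 2033-01-23.

2033-01-23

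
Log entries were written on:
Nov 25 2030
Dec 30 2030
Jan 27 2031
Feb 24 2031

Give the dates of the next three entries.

Every date is a Monday; gaps 35, 28, 28 days.
Each is the last Monday of its month (at least one falls on the 29th or later, ruling out '4th Monday').
Last Monday of March 2031: Mar 31 2031.
Last Monday of April 2031: Apr 28 2031.
Last Monday of May 2031: May 26 2031.

Mar 31 2031, Apr 28 2031, May 26 2031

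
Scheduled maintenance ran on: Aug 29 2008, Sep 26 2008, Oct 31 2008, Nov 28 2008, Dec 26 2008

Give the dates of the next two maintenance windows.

Jan 30 2009, Feb 27 2009

All Fridays; the gaps (28, 35, 28, 28) vary with month length.
This is the last Friday of each month.
Last Friday of January 2009: Jan 30 2009.
February 2009 ends with Friday Feb 27 2009.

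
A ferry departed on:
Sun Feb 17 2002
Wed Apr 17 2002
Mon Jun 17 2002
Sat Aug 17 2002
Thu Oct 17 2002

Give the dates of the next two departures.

Tue Dec 17 2002, Mon Feb 17 2003

Gaps: 59, 61, 61, 61 days — not constant. Every event is on the 17th of the month.
Pattern: the 17th of every 2 months.
December 2002: Tue Dec 17 2002.
Next: February 2003 → Mon Feb 17 2003.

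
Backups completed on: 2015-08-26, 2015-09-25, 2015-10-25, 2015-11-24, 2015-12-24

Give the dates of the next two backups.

2016-01-23, 2016-02-22

Gaps between consecutive events: 30, 30, 30, 30 days — a constant 30-day interval.
2015-12-24 + 30 days = 2016-01-23.
2016-01-23 + 30 days = 2016-02-22.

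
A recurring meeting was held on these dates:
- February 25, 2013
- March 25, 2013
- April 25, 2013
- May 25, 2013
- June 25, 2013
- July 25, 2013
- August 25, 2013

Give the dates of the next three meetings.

Gaps: 28, 31, 30, 31, 30, 31 days — not constant. Every event is on the 25th of the month.
Pattern: the 25th of each month.
September 2013: September 25, 2013.
October 2013: October 25, 2013.
Next: November 2013 → November 25, 2013.

September 25, 2013; October 25, 2013; November 25, 2013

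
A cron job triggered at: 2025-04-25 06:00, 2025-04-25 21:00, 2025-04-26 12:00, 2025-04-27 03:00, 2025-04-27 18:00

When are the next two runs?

2025-04-28 09:00, 2025-04-29 00:00

The interval is a steady 15 hours (15, 15, 15, 15).
2025-04-27 18:00 + 15 h = 2025-04-28 09:00.
2025-04-28 09:00 + 15 h = 2025-04-29 00:00.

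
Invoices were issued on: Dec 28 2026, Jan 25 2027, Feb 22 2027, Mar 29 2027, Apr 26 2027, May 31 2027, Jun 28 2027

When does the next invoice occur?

These are Mondays with 28, 28, 35, 28, 35, 28-day gaps.
Each is the final Monday of its month — Mar 29 2027 is past the 28th, so '4th Monday' doesn't fit.
Last Monday of July 2027: Jul 26 2027.

Jul 26 2027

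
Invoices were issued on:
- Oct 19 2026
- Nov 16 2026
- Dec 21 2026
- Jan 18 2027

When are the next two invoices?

Gaps: 28, 35, 28 days — a mix of 28 and 35. Every date is a Monday.
Each is the 3rd Monday of its month.
3rd Monday of February 2027: Feb 15 2027.
March 2027 — 3rd Monday is Mar 15 2027.

Feb 15 2027, Mar 15 2027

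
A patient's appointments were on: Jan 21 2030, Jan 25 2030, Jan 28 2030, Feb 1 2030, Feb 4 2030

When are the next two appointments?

Feb 8 2030, Feb 11 2030

Gaps: 4, 3, 4, 3 days — not constant, but cyclic with period 2.
The events fall on every Monday and Friday.
The following Friday is Feb 8 2030.
Next Monday: Feb 11 2030.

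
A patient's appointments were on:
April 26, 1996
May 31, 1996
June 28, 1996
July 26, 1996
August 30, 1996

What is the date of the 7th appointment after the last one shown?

March 28, 1997

All Fridays; the gaps (35, 28, 28, 35) vary with month length.
This is the last Friday of each month.
Last Friday of September 1996: September 27, 1996.
Last Friday of October 1996: October 25, 1996.
Last Friday of November 1996: November 29, 1996.
Last Friday of December 1996: December 27, 1996.
January 1997 ends with Friday January 31, 1997.
Last Friday of February 1997: February 28, 1997.
March 1997 ends with Friday March 28, 1997.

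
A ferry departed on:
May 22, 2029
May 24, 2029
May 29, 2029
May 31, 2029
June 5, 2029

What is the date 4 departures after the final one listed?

June 19, 2029

Gaps: 2, 5, 2, 5 days — not constant, but cyclic with period 2.
The events fall on every Tuesday and Thursday.
The following Thursday is June 7, 2029.
The following Tuesday is June 12, 2029.
The following Thursday is June 14, 2029.
Next Tuesday: June 19, 2029.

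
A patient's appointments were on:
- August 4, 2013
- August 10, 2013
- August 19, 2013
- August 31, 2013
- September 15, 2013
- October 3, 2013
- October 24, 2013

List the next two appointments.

November 17, 2013; December 14, 2013

Gaps: 6, 9, 12, 15, 18, 21 days — each gap is 3 larger than the previous one.
Next gap: 24 days. October 24, 2013 + 24 days = November 17, 2013.
Next gap: 27 days. November 17, 2013 + 27 days = December 14, 2013.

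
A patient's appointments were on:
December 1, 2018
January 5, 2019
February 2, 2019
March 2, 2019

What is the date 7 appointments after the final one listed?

All dates are Saturdays, 35, 28, 28 days apart.
Specifically, the 1st Saturday of each month.
1st Saturday of April 2019: April 6, 2019.
May 2019 — 1st Saturday is May 4, 2019.
1st Saturday of June 2019: June 1, 2019.
1st Saturday of July 2019: July 6, 2019.
August 2019 — 1st Saturday is August 3, 2019.
1st Saturday of September 2019: September 7, 2019.
October 2019 — 1st Saturday is October 5, 2019.

October 5, 2019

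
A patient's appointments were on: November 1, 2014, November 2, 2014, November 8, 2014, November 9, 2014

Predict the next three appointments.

November 15, 2014; November 16, 2014; November 22, 2014

Gaps: 1, 6, 1 days — not constant, but cyclic with period 2.
The events fall on every Saturday and Sunday.
The following Saturday is November 15, 2014.
The following Sunday is November 16, 2014.
The following Saturday is November 22, 2014.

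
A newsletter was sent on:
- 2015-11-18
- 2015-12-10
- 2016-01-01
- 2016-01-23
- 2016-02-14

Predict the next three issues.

2016-03-07, 2016-03-29, 2016-04-20

Every event comes 22 days after the last (22, 22, 22, 22).
2016-02-14 + 22 days = 2016-03-07.
2016-03-07 + 22 days = 2016-03-29.
2016-03-29 + 22 days = 2016-04-20.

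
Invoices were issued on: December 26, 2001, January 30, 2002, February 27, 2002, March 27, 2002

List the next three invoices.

April 24, 2002; May 29, 2002; June 26, 2002

All Wednesdays; the gaps (35, 28, 28) vary with month length.
This is the last Wednesday of each month.
April 2002 ends with Wednesday April 24, 2002.
May 2002 ends with Wednesday May 29, 2002.
June 2002 ends with Wednesday June 26, 2002.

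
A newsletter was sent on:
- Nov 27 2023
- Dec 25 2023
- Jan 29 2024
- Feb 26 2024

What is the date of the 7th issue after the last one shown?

Sep 30 2024

These are Mondays with 28, 35, 28-day gaps.
Each is the final Monday of its month — Jan 29 2024 is past the 28th, so '4th Monday' doesn't fit.
March 2024 ends with Monday Mar 25 2024.
April 2024 ends with Monday Apr 29 2024.
May 2024 ends with Monday May 27 2024.
Last Monday of June 2024: Jun 24 2024.
Last Monday of July 2024: Jul 29 2024.
August 2024 ends with Monday Aug 26 2024.
Last Monday of September 2024: Sep 30 2024.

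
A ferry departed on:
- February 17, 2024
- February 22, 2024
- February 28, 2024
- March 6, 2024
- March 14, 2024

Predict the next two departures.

March 23, 2024; April 2, 2024

Gaps: 5, 6, 7, 8 days — each gap is 1 larger than the previous one.
Next gap: 9 days. March 14, 2024 + 9 days = March 23, 2024.
Next gap: 10 days. March 23, 2024 + 10 days = April 2, 2024.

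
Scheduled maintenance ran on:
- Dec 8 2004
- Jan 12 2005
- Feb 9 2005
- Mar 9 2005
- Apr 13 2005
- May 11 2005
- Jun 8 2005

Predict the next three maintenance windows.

Jul 13 2005, Aug 10 2005, Sep 14 2005

All dates are Wednesdays, 35, 28, 28, 35, 28, 28 days apart.
Specifically, the 2nd Wednesday of each month.
2nd Wednesday of July 2005: Jul 13 2005.
August 2005 — 2nd Wednesday is Aug 10 2005.
2nd Wednesday of September 2005: Sep 14 2005.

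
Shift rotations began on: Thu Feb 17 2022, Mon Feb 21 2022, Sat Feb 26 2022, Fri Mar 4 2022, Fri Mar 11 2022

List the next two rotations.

Sat Mar 19 2022, Mon Mar 28 2022

The spacing grows by 1 each time: 4, 5, 6, 7 days.
Next gap: 8 days. Fri Mar 11 2022 + 8 days = Sat Mar 19 2022.
Next gap: 9 days. Sat Mar 19 2022 + 9 days = Mon Mar 28 2022.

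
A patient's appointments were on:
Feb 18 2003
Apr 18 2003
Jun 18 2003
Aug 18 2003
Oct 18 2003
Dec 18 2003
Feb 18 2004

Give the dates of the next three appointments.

Apr 18 2004, Jun 18 2004, Aug 18 2004

Each date is the 18th; the gaps (59, 61, 61, 61, 61, 62) track the month lengths.
The rule is the 18th of every 2 months.
April 2004: Apr 18 2004.
Next: June 2004 → Jun 18 2004.
Next: August 2004 → Aug 18 2004.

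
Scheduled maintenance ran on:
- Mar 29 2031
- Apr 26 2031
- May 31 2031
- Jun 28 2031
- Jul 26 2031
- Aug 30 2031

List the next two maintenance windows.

These are Saturdays with 28, 35, 28, 28, 35-day gaps.
Each is the final Saturday of its month — Mar 29 2031 is past the 28th, so '4th Saturday' doesn't fit.
Last Saturday of September 2031: Sep 27 2031.
Last Saturday of October 2031: Oct 25 2031.

Sep 27 2031, Oct 25 2031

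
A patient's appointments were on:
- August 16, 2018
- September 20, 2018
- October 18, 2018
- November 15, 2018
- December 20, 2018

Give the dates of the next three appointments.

January 17, 2019; February 21, 2019; March 21, 2019

All dates are Thursdays, 35, 28, 28, 35 days apart.
Specifically, the 3rd Thursday of each month.
January 2019 — 3rd Thursday is January 17, 2019.
February 2019 — 3rd Thursday is February 21, 2019.
3rd Thursday of March 2019: March 21, 2019.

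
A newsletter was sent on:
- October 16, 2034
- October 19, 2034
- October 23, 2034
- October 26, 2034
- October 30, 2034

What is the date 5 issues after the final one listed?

Gaps: 3, 4, 3, 4 days — not constant, but cyclic with period 2.
The events fall on every Monday and Thursday.
The following Thursday is November 2, 2034.
Next Monday: November 6, 2034.
Next Thursday: November 9, 2034.
Next Monday: November 13, 2034.
Next Thursday: November 16, 2034.

November 16, 2034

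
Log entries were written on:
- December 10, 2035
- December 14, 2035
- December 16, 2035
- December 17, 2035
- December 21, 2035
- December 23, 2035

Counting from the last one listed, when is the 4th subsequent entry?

The gap pattern 4, 2, 1, 4, 2 repeats every 3 events.
These are the Mondays, Fridays and Sundays of each week.
The following Monday is December 24, 2035.
The following Friday is December 28, 2035.
The following Sunday is December 30, 2035.
The following Monday is December 31, 2035.

December 31, 2035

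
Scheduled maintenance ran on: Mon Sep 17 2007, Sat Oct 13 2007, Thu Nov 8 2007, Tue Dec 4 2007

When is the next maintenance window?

The spacing is 26, 26, 26 days — always 26 days.
Tue Dec 4 2007 + 26 days = Sun Dec 30 2007.

Sun Dec 30 2007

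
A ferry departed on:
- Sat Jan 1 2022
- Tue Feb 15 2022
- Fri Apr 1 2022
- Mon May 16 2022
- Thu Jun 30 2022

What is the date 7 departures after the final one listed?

Gaps between consecutive events: 45, 45, 45, 45 days — a constant 45-day interval.
Thu Jun 30 2022 + 45 days = Sun Aug 14 2022.
Sun Aug 14 2022 + 45 days = Wed Sep 28 2022.
Wed Sep 28 2022 + 45 days = Sat Nov 12 2022.
Sat Nov 12 2022 + 45 days = Tue Dec 27 2022.
Tue Dec 27 2022 + 45 days = Fri Feb 10 2023.
Fri Feb 10 2023 + 45 days = Mon Mar 27 2023.
Mon Mar 27 2023 + 45 days = Thu May 11 2023.

Thu May 11 2023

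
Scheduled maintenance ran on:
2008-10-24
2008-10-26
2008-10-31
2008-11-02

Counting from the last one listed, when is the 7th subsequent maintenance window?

Every event lands on a Friday or Sunday (gaps cycle 2, 5, 2).
So the schedule is: every Friday and Sunday.
The following Friday is 2008-11-07.
The following Sunday is 2008-11-09.
The following Friday is 2008-11-14.
The following Sunday is 2008-11-16.
The following Friday is 2008-11-21.
Next Sunday: 2008-11-23.
Next Friday: 2008-11-28.

2008-11-28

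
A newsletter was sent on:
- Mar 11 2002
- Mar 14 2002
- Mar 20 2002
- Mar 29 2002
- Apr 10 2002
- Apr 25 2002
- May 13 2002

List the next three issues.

Gaps: 3, 6, 9, 12, 15, 18 days — each gap is 3 larger than the previous one.
Next gap: 21 days. May 13 2002 + 21 days = Jun 3 2002.
Next gap: 24 days. Jun 3 2002 + 24 days = Jun 27 2002.
Next gap: 27 days. Jun 27 2002 + 27 days = Jul 24 2002.

Jun 3 2002, Jun 27 2002, Jul 24 2002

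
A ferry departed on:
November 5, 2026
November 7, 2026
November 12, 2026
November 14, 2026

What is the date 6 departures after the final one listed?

December 5, 2026

Every event lands on a Thursday or Saturday (gaps cycle 2, 5, 2).
So the schedule is: every Thursday and Saturday.
Next Thursday: November 19, 2026.
The following Saturday is November 21, 2026.
The following Thursday is November 26, 2026.
Next Saturday: November 28, 2026.
Next Thursday: December 3, 2026.
The following Saturday is December 5, 2026.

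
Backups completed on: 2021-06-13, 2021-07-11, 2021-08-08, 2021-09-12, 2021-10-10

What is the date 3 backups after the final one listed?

These are Sundays at 28- or 35-day spacing (28, 28, 35, 28).
The pattern: 2nd Sunday of the month.
2nd Sunday of November 2021: 2021-11-14.
2nd Sunday of December 2021: 2021-12-12.
January 2022 — 2nd Sunday is 2022-01-09.

2022-01-09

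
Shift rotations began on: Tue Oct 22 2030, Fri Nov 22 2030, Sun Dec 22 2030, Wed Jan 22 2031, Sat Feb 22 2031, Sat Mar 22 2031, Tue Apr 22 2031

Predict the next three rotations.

Each date is the 22nd; the gaps (31, 30, 31, 31, 28, 31) track the month lengths.
The rule is the 22nd of each month.
Next: May 2031 → Thu May 22 2031.
June 2031: Sun Jun 22 2031.
Next: July 2031 → Tue Jul 22 2031.

Thu May 22 2031, Sun Jun 22 2031, Tue Jul 22 2031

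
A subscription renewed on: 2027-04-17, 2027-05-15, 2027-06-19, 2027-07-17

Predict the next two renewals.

All dates are Saturdays, 28, 35, 28 days apart.
Specifically, the 3rd Saturday of each month.
3rd Saturday of August 2027: 2027-08-21.
September 2027 — 3rd Saturday is 2027-09-18.

2027-08-21, 2027-09-18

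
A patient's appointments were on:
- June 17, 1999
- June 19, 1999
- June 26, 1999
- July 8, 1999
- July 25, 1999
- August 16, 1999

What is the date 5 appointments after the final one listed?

February 17, 2000

Gaps: 2, 7, 12, 17, 22 days — each gap is 5 larger than the previous one.
Next gap: 27 days. August 16, 1999 + 27 days = September 12, 1999.
Next gap: 32 days. September 12, 1999 + 32 days = October 14, 1999.
Next gap: 37 days. October 14, 1999 + 37 days = November 20, 1999.
Next gap: 42 days. November 20, 1999 + 42 days = January 1, 2000.
Next gap: 47 days. January 1, 2000 + 47 days = February 17, 2000.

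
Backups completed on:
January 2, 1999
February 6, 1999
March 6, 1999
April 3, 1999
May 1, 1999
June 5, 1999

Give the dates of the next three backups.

Gaps: 35, 28, 28, 28, 35 days — a mix of 28 and 35. Every date is a Saturday.
Each is the 1st Saturday of its month.
July 1999 — 1st Saturday is July 3, 1999.
August 1999 — 1st Saturday is August 7, 1999.
1st Saturday of September 1999: September 4, 1999.

July 3, 1999; August 7, 1999; September 4, 1999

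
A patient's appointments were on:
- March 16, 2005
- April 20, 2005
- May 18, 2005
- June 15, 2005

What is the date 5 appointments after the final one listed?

November 16, 2005

All dates are Wednesdays, 35, 28, 28 days apart.
Specifically, the 3rd Wednesday of each month.
3rd Wednesday of July 2005: July 20, 2005.
August 2005 — 3rd Wednesday is August 17, 2005.
September 2005 — 3rd Wednesday is September 21, 2005.
October 2005 — 3rd Wednesday is October 19, 2005.
November 2005 — 3rd Wednesday is November 16, 2005.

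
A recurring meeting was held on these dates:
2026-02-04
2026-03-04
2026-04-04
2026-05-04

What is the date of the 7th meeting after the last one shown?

Gaps: 28, 31, 30 days — not constant. Every event is on the 4th of the month.
Pattern: the 4th of each month.
Next: June 2026 → 2026-06-04.
Next: July 2026 → 2026-07-04.
August 2026: 2026-08-04.
Next: September 2026 → 2026-09-04.
October 2026: 2026-10-04.
Next: November 2026 → 2026-11-04.
December 2026: 2026-12-04.

2026-12-04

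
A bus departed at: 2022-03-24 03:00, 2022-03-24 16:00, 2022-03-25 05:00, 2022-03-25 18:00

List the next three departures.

2022-03-26 07:00, 2022-03-26 20:00, 2022-03-27 09:00

The interval is a steady 13 hours (13, 13, 13).
2022-03-25 18:00 + 13 h = 2022-03-26 07:00.
2022-03-26 07:00 + 13 h = 2022-03-26 20:00.
2022-03-26 20:00 + 13 h = 2022-03-27 09:00.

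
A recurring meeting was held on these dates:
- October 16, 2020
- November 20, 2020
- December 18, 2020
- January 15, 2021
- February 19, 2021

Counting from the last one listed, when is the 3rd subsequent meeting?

May 21, 2021

Gaps: 35, 28, 28, 35 days — a mix of 28 and 35. Every date is a Friday.
Each is the 3rd Friday of its month.
3rd Friday of March 2021: March 19, 2021.
3rd Friday of April 2021: April 16, 2021.
3rd Friday of May 2021: May 21, 2021.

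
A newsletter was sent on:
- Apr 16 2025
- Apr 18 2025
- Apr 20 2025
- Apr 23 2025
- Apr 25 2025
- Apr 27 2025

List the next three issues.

Apr 30 2025, May 2 2025, May 4 2025

Every event lands on a Wednesday or Friday or Sunday (gaps cycle 2, 2, 3, 2, 2).
So the schedule is: every Wednesday, Friday and Sunday.
The following Wednesday is Apr 30 2025.
The following Friday is May 2 2025.
Next Sunday: May 4 2025.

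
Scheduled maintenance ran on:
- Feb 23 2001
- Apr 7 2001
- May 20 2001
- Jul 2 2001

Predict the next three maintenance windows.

Gaps between consecutive events: 43, 43, 43 days — a constant 43-day interval.
Jul 2 2001 + 43 days = Aug 14 2001.
Aug 14 2001 + 43 days = Sep 26 2001.
Sep 26 2001 + 43 days = Nov 8 2001.

Aug 14 2001, Sep 26 2001, Nov 8 2001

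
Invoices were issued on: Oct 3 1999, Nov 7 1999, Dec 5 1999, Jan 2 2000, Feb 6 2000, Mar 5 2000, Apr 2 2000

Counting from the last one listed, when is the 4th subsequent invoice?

These are Sundays at 28- or 35-day spacing (35, 28, 28, 35, 28, 28).
The pattern: 1st Sunday of the month.
May 2000 — 1st Sunday is May 7 2000.
June 2000 — 1st Sunday is Jun 4 2000.
July 2000 — 1st Sunday is Jul 2 2000.
August 2000 — 1st Sunday is Aug 6 2000.

Aug 6 2000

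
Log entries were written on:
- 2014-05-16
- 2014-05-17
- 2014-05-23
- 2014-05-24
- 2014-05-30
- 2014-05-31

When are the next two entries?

Gaps: 1, 6, 1, 6, 1 days — not constant, but cyclic with period 2.
The events fall on every Friday and Saturday.
Next Friday: 2014-06-06.
The following Saturday is 2014-06-07.

2014-06-06, 2014-06-07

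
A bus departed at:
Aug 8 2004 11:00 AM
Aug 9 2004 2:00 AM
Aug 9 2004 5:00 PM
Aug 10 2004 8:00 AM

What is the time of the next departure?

Spacing: 15, 15, 15 h — constant 15 h.
Aug 10 2004 8:00 AM + 15 h = Aug 10 2004 11:00 PM.

Aug 10 2004 11:00 PM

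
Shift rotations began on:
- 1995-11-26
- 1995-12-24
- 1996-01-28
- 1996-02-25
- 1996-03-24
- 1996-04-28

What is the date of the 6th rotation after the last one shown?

1996-10-27

These are Sundays at 28- or 35-day spacing (28, 35, 28, 28, 35).
The pattern: 4th Sunday of the month.
May 1996 — 4th Sunday is 1996-05-26.
4th Sunday of June 1996: 1996-06-23.
4th Sunday of July 1996: 1996-07-28.
4th Sunday of August 1996: 1996-08-25.
September 1996 — 4th Sunday is 1996-09-22.
4th Sunday of October 1996: 1996-10-27.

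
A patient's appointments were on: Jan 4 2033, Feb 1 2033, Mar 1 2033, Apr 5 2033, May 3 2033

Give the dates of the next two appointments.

All dates are Tuesdays, 28, 28, 35, 28 days apart.
Specifically, the 1st Tuesday of each month.
1st Tuesday of June 2033: Jun 7 2033.
July 2033 — 1st Tuesday is Jul 5 2033.

Jun 7 2033, Jul 5 2033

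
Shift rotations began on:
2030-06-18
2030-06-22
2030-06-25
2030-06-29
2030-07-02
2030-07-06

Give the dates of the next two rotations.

Every event lands on a Tuesday or Saturday (gaps cycle 4, 3, 4, 3, 4).
So the schedule is: every Tuesday and Saturday.
The following Tuesday is 2030-07-09.
Next Saturday: 2030-07-13.

2030-07-09, 2030-07-13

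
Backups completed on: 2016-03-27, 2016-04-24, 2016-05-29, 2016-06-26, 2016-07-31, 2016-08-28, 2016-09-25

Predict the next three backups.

All Sundays; the gaps (28, 35, 28, 35, 28, 28) vary with month length.
This is the last Sunday of each month.
October 2016 ends with Sunday 2016-10-30.
Last Sunday of November 2016: 2016-11-27.
December 2016 ends with Sunday 2016-12-25.

2016-10-30, 2016-11-27, 2016-12-25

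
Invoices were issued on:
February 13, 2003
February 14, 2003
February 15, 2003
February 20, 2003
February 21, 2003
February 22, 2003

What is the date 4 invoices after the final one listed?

Gaps: 1, 1, 5, 1, 1 days — not constant, but cyclic with period 3.
The events fall on every Thursday, Friday and Saturday.
The following Thursday is February 27, 2003.
Next Friday: February 28, 2003.
The following Saturday is March 1, 2003.
Next Thursday: March 6, 2003.

March 6, 2003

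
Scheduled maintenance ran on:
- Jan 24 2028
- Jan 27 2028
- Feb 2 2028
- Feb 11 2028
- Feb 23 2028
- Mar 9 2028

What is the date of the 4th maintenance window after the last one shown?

Jun 7 2028

The spacing grows by 3 each time: 3, 6, 9, 12, 15 days.
Next gap: 18 days. Mar 9 2028 + 18 days = Mar 27 2028.
Next gap: 21 days. Mar 27 2028 + 21 days = Apr 17 2028.
Next gap: 24 days. Apr 17 2028 + 24 days = May 11 2028.
Next gap: 27 days. May 11 2028 + 27 days = Jun 7 2028.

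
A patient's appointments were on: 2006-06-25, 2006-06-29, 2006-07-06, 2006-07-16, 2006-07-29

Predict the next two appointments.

Intervals are 4, 7, 10, 13 days — an arithmetic progression with common difference 3.
Next gap: 16 days. 2006-07-29 + 16 days = 2006-08-14.
Next gap: 19 days. 2006-08-14 + 19 days = 2006-09-02.

2006-08-14, 2006-09-02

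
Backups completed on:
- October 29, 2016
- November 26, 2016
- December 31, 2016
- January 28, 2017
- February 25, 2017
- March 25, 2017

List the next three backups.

April 29, 2017; May 27, 2017; June 24, 2017

These are Saturdays with 28, 35, 28, 28, 28-day gaps.
Each is the final Saturday of its month — October 29, 2016 is past the 28th, so '4th Saturday' doesn't fit.
April 2017 ends with Saturday April 29, 2017.
May 2017 ends with Saturday May 27, 2017.
Last Saturday of June 2017: June 24, 2017.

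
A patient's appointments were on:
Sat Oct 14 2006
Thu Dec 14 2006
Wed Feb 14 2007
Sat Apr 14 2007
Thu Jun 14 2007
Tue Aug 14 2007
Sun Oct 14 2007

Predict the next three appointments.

Fri Dec 14 2007, Thu Feb 14 2008, Mon Apr 14 2008

Each date is the 14th; the gaps (61, 62, 59, 61, 61, 61) track the month lengths.
The rule is the 14th of every 2 months.
December 2007: Fri Dec 14 2007.
February 2008: Thu Feb 14 2008.
Next: April 2008 → Mon Apr 14 2008.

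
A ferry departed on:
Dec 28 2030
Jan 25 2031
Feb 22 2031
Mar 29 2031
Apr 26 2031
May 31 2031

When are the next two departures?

These are Saturdays with 28, 28, 35, 28, 35-day gaps.
Each is the final Saturday of its month — Mar 29 2031 is past the 28th, so '4th Saturday' doesn't fit.
June 2031 ends with Saturday Jun 28 2031.
July 2031 ends with Saturday Jul 26 2031.

Jun 28 2031, Jul 26 2031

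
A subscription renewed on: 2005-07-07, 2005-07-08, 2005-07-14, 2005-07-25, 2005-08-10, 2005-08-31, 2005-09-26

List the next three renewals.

2005-10-27, 2005-12-02, 2006-01-12

The spacing grows by 5 each time: 1, 6, 11, 16, 21, 26 days.
Next gap: 31 days. 2005-09-26 + 31 days = 2005-10-27.
Next gap: 36 days. 2005-10-27 + 36 days = 2005-12-02.
Next gap: 41 days. 2005-12-02 + 41 days = 2006-01-12.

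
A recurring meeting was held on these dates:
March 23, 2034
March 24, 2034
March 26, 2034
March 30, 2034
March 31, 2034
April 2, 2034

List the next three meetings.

April 6, 2034; April 7, 2034; April 9, 2034

Every event lands on a Thursday or Friday or Sunday (gaps cycle 1, 2, 4, 1, 2).
So the schedule is: every Thursday, Friday and Sunday.
Next Thursday: April 6, 2034.
The following Friday is April 7, 2034.
Next Sunday: April 9, 2034.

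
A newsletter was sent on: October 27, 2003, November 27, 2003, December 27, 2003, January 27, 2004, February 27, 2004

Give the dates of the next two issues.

March 27, 2004; April 27, 2004

Gaps: 31, 30, 31, 31 days — not constant. Every event is on the 27th of the month.
Pattern: the 27th of each month.
Next: March 2004 → March 27, 2004.
Next: April 2004 → April 27, 2004.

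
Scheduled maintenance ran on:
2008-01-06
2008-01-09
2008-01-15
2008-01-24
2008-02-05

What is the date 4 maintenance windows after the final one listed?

Gaps: 3, 6, 9, 12 days — each gap is 3 larger than the previous one.
Next gap: 15 days. 2008-02-05 + 15 days = 2008-02-20.
Next gap: 18 days. 2008-02-20 + 18 days = 2008-03-09.
Next gap: 21 days. 2008-03-09 + 21 days = 2008-03-30.
Next gap: 24 days. 2008-03-30 + 24 days = 2008-04-23.

2008-04-23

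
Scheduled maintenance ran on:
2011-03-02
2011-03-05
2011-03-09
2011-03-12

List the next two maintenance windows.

2011-03-16, 2011-03-19

Gaps: 3, 4, 3 days — not constant, but cyclic with period 2.
The events fall on every Wednesday and Saturday.
The following Wednesday is 2011-03-16.
The following Saturday is 2011-03-19.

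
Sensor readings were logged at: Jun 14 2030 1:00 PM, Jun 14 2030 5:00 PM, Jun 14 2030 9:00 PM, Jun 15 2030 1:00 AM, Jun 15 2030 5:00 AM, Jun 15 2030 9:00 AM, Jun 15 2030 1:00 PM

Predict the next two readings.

Jun 15 2030 5:00 PM, Jun 15 2030 9:00 PM

Spacing: 4, 4, 4, 4, 4, 4 h — constant 4 h.
Jun 15 2030 1:00 PM + 4 h = Jun 15 2030 5:00 PM.
Jun 15 2030 5:00 PM + 4 h = Jun 15 2030 9:00 PM.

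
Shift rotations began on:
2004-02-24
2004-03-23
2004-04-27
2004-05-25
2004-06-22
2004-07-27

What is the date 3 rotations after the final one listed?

These are Tuesdays at 28- or 35-day spacing (28, 35, 28, 28, 35).
The pattern: 4th Tuesday of the month.
August 2004 — 4th Tuesday is 2004-08-24.
September 2004 — 4th Tuesday is 2004-09-28.
October 2004 — 4th Tuesday is 2004-10-26.

2004-10-26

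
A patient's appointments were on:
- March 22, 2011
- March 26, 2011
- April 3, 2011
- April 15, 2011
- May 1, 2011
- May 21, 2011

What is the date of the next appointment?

June 14, 2011

Gaps: 4, 8, 12, 16, 20 days — each gap is 4 larger than the previous one.
Next gap: 24 days. May 21, 2011 + 24 days = June 14, 2011.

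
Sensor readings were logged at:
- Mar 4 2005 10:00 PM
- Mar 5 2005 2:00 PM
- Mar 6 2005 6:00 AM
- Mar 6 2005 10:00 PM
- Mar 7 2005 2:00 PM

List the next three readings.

Gaps: 16, 16, 16, 16 hours — each event is 16 hours after the previous one.
Mar 7 2005 2:00 PM + 16 h = Mar 8 2005 6:00 AM.
Mar 8 2005 6:00 AM + 16 h = Mar 8 2005 10:00 PM.
Mar 8 2005 10:00 PM + 16 h = Mar 9 2005 2:00 PM.

Mar 8 2005 6:00 AM, Mar 8 2005 10:00 PM, Mar 9 2005 2:00 PM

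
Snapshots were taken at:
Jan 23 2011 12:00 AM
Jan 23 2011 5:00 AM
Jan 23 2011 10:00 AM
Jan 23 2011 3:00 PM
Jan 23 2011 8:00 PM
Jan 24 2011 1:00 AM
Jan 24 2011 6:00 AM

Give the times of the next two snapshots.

Spacing: 5, 5, 5, 5, 5, 5 h — constant 5 h.
Jan 24 2011 6:00 AM + 5 h = Jan 24 2011 11:00 AM.
Jan 24 2011 11:00 AM + 5 h = Jan 24 2011 4:00 PM.

Jan 24 2011 11:00 AM, Jan 24 2011 4:00 PM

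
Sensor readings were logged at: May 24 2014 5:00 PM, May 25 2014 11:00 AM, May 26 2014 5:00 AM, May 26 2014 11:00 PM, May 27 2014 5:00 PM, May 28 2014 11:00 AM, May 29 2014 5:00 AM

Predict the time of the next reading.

The interval is a steady 18 hours (18, 18, 18, 18, 18, 18).
May 29 2014 5:00 AM + 18 h = May 29 2014 11:00 PM.

May 29 2014 11:00 PM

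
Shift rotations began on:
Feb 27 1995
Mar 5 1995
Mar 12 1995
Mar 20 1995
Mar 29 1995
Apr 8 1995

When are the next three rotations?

Intervals are 6, 7, 8, 9, 10 days — an arithmetic progression with common difference 1.
Next gap: 11 days. Apr 8 1995 + 11 days = Apr 19 1995.
Next gap: 12 days. Apr 19 1995 + 12 days = May 1 1995.
Next gap: 13 days. May 1 1995 + 13 days = May 14 1995.

Apr 19 1995, May 1 1995, May 14 1995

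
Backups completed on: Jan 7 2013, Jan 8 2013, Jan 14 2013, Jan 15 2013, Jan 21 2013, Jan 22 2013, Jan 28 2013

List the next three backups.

Jan 29 2013, Feb 4 2013, Feb 5 2013

Gaps: 1, 6, 1, 6, 1, 6 days — not constant, but cyclic with period 2.
The events fall on every Monday and Tuesday.
The following Tuesday is Jan 29 2013.
The following Monday is Feb 4 2013.
The following Tuesday is Feb 5 2013.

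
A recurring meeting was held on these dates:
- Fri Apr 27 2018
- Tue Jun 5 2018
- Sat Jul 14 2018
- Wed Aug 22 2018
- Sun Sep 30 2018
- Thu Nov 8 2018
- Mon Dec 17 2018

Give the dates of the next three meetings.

Fri Jan 25 2019, Tue Mar 5 2019, Sat Apr 13 2019

The spacing is 39, 39, 39, 39, 39, 39 days — always 39 days.
Mon Dec 17 2018 + 39 days = Fri Jan 25 2019.
Fri Jan 25 2019 + 39 days = Tue Mar 5 2019.
Tue Mar 5 2019 + 39 days = Sat Apr 13 2019.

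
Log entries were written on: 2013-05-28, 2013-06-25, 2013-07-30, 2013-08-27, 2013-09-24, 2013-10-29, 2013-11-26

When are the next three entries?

All Tuesdays; the gaps (28, 35, 28, 28, 35, 28) vary with month length.
This is the last Tuesday of each month.
Last Tuesday of December 2013: 2013-12-31.
January 2014 ends with Tuesday 2014-01-28.
February 2014 ends with Tuesday 2014-02-25.

2013-12-31, 2014-01-28, 2014-02-25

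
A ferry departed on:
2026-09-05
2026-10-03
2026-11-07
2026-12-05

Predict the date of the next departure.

2027-01-02

Gaps: 28, 35, 28 days — a mix of 28 and 35. Every date is a Saturday.
Each is the 1st Saturday of its month.
1st Saturday of January 2027: 2027-01-02.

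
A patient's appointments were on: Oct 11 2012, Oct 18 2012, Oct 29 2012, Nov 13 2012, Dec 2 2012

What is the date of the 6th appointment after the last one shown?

Jun 18 2013

The spacing grows by 4 each time: 7, 11, 15, 19 days.
Next gap: 23 days. Dec 2 2012 + 23 days = Dec 25 2012.
Next gap: 27 days. Dec 25 2012 + 27 days = Jan 21 2013.
Next gap: 31 days. Jan 21 2013 + 31 days = Feb 21 2013.
Next gap: 35 days. Feb 21 2013 + 35 days = Mar 28 2013.
Next gap: 39 days. Mar 28 2013 + 39 days = May 6 2013.
Next gap: 43 days. May 6 2013 + 43 days = Jun 18 2013.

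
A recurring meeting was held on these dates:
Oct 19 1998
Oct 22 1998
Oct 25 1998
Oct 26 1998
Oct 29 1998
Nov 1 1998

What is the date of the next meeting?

The gap pattern 3, 3, 1, 3, 3 repeats every 3 events.
These are the Mondays, Thursdays and Sundays of each week.
Next Monday: Nov 2 1998.

Nov 2 1998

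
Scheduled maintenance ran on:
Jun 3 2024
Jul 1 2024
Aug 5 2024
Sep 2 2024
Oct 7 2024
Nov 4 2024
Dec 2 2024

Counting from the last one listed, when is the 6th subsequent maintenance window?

All dates are Mondays, 28, 35, 28, 35, 28, 28 days apart.
Specifically, the 1st Monday of each month.
1st Monday of January 2025: Jan 6 2025.
1st Monday of February 2025: Feb 3 2025.
March 2025 — 1st Monday is Mar 3 2025.
April 2025 — 1st Monday is Apr 7 2025.
1st Monday of May 2025: May 5 2025.
1st Monday of June 2025: Jun 2 2025.

Jun 2 2025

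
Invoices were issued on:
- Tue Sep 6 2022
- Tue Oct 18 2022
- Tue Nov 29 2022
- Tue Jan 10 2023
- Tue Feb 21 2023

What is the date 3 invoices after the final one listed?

Tue Jun 27 2023

The spacing is 42, 42, 42, 42 days — always 42 days.
Tue Feb 21 2023 + 42 days = Tue Apr 4 2023.
Tue Apr 4 2023 + 42 days = Tue May 16 2023.
Tue May 16 2023 + 42 days = Tue Jun 27 2023.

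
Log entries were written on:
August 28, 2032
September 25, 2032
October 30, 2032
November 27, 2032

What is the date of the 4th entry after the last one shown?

Every date is a Saturday; gaps 28, 35, 28 days.
Each is the last Saturday of its month (at least one falls on the 29th or later, ruling out '4th Saturday').
Last Saturday of December 2032: December 25, 2032.
Last Saturday of January 2033: January 29, 2033.
Last Saturday of February 2033: February 26, 2033.
March 2033 ends with Saturday March 26, 2033.

March 26, 2033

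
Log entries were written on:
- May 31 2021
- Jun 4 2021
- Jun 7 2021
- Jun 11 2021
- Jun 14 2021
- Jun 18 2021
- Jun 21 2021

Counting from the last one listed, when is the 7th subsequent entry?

Jul 16 2021

The gap pattern 4, 3, 4, 3, 4, 3 repeats every 2 events.
These are the Mondays and Fridays of each week.
The following Friday is Jun 25 2021.
Next Monday: Jun 28 2021.
Next Friday: Jul 2 2021.
Next Monday: Jul 5 2021.
Next Friday: Jul 9 2021.
The following Monday is Jul 12 2021.
Next Friday: Jul 16 2021.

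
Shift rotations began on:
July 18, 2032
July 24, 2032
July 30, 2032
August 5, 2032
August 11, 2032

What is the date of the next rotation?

August 17, 2032

Gaps between consecutive events: 6, 6, 6, 6 days — a constant 6-day interval.
August 11, 2032 + 6 days = August 17, 2032.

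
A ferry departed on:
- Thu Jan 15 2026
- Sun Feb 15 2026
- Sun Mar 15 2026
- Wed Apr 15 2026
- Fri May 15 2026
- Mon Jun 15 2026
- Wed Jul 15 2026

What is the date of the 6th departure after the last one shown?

The day-of-month is always 15 (31, 28, 31, 30, 31, 30 days between events).
So this recurs on the 15th of each month.
Next: August 2026 → Sat Aug 15 2026.
Next: September 2026 → Tue Sep 15 2026.
Next: October 2026 → Thu Oct 15 2026.
Next: November 2026 → Sun Nov 15 2026.
Next: December 2026 → Tue Dec 15 2026.
Next: January 2027 → Fri Jan 15 2027.

Fri Jan 15 2027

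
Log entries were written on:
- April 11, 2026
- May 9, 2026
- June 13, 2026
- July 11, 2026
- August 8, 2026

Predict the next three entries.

These are Saturdays at 28- or 35-day spacing (28, 35, 28, 28).
The pattern: 2nd Saturday of the month.
September 2026 — 2nd Saturday is September 12, 2026.
October 2026 — 2nd Saturday is October 10, 2026.
2nd Saturday of November 2026: November 14, 2026.

September 12, 2026; October 10, 2026; November 14, 2026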